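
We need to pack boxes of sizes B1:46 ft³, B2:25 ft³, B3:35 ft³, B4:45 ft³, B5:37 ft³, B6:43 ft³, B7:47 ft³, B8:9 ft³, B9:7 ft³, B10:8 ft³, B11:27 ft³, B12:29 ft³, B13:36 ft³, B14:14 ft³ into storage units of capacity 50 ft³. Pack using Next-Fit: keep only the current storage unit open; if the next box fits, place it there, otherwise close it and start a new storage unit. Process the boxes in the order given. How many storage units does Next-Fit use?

B1 (46 ft³) → storage unit 1 (remaining 4 ft³)
B2 (25 ft³) → storage unit 2 (remaining 25 ft³)
B3 (35 ft³) → storage unit 3 (remaining 15 ft³)
B4 (45 ft³) → storage unit 4 (remaining 5 ft³)
B5 (37 ft³) → storage unit 5 (remaining 13 ft³)
B6 (43 ft³) → storage unit 6 (remaining 7 ft³)
B7 (47 ft³) → storage unit 7 (remaining 3 ft³)
B8 (9 ft³) → storage unit 8 (remaining 41 ft³)
B9 (7 ft³) → storage unit 8 (remaining 34 ft³)
B10 (8 ft³) → storage unit 8 (remaining 26 ft³)
B11 (27 ft³) → storage unit 9 (remaining 23 ft³)
B12 (29 ft³) → storage unit 10 (remaining 21 ft³)
B13 (36 ft³) → storage unit 11 (remaining 14 ft³)
B14 (14 ft³) → storage unit 11 (remaining 0 ft³)
Final storage units: [46] [25] [35] [45] [37] [43] [47] [9,7,8] [27] [29] [36,14].

11 storage units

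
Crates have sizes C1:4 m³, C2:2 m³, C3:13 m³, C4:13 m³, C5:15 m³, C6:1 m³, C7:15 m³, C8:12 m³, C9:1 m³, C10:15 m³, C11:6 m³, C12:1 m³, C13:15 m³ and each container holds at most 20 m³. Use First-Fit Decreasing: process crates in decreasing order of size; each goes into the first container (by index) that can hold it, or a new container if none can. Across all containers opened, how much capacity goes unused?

27

Sorted descending: 15, 15, 15, 15, 13, 13, 12, 6, 4, 2, 1, 1, 1.
Put 15 m³ in container 1; 5 m³ remain.
Put 15 m³ in container 2; 5 m³ remain.
Put 15 m³ in container 3; 5 m³ remain.
Put 15 m³ in container 4; 5 m³ remain.
Put 13 m³ in container 5; 7 m³ remain.
Put 13 m³ in container 6; 7 m³ remain.
Put 12 m³ in container 7; 8 m³ remain.
Put 6 m³ in container 5; 1 m³ remain.
Put 4 m³ in container 1; 1 m³ remain.
Put 2 m³ in container 2; 3 m³ remain.
Put 1 m³ in container 1; 0 m³ remain.
Put 1 m³ in container 2; 2 m³ remain.
Put 1 m³ in container 2; 1 m³ remain.
7 containers × 20 m³ = 140 m³; used 113 m³; unused 27 m³.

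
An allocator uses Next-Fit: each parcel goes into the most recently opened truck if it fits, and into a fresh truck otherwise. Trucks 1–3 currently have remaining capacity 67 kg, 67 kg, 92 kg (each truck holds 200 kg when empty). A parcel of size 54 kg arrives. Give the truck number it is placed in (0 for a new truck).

Next-Fit only looks at truck 3, which has 92 kg free.
54 kg fits there.

3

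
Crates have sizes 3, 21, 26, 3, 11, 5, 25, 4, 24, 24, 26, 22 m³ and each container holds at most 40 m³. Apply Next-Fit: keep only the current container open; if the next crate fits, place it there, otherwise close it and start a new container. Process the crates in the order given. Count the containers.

7

3 m³ → container 1 (remaining 37 m³)
21 m³ → container 1 (remaining 16 m³)
26 m³ → container 2 (remaining 14 m³)
3 m³ → container 2 (remaining 11 m³)
11 m³ → container 2 (remaining 0 m³)
5 m³ → container 3 (remaining 35 m³)
25 m³ → container 3 (remaining 10 m³)
4 m³ → container 3 (remaining 6 m³)
24 m³ → container 4 (remaining 16 m³)
24 m³ → container 5 (remaining 16 m³)
26 m³ → container 6 (remaining 14 m³)
22 m³ → container 7 (remaining 18 m³)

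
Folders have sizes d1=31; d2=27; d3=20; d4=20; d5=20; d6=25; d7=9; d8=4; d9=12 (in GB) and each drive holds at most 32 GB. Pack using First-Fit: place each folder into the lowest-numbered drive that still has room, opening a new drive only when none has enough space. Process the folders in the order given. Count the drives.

d1 (31 GB) → drive 1 (remaining 1 GB)
d2 (27 GB) → drive 2 (remaining 5 GB)
d3 (20 GB) → drive 3 (remaining 12 GB)
d4 (20 GB) → drive 4 (remaining 12 GB)
d5 (20 GB) → drive 5 (remaining 12 GB)
d6 (25 GB) → drive 6 (remaining 7 GB)
d7 (9 GB) → drive 3 (remaining 3 GB)
d8 (4 GB) → drive 2 (remaining 1 GB)
d9 (12 GB) → drive 4 (remaining 0 GB)

6 drives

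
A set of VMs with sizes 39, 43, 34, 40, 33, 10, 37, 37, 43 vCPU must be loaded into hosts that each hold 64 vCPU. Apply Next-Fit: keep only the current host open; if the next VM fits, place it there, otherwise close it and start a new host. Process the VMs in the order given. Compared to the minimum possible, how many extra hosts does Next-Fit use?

0

Next-Fit: [39] [43] [34] [40] [33,10] [37] [37] [43] → 8 hosts.
8 VMs exceed 32 vCPU (half the capacity), and no two of those can share a host, so at least 8 hosts are needed.
So 8 is already optimal.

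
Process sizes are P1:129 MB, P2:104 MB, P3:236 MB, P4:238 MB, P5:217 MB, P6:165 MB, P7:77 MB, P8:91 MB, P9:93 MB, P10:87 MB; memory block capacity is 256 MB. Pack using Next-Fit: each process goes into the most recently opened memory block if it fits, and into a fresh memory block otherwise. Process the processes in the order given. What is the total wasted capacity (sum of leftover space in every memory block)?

355

memory block 1: place P1 (129 MB), 127 MB left
memory block 1: place P2 (104 MB), 23 MB left
memory block 2: place P3 (236 MB), 20 MB left
memory block 3: place P4 (238 MB), 18 MB left
memory block 4: place P5 (217 MB), 39 MB left
memory block 5: place P6 (165 MB), 91 MB left
memory block 5: place P7 (77 MB), 14 MB left
memory block 6: place P8 (91 MB), 165 MB left
memory block 6: place P9 (93 MB), 72 MB left
memory block 7: place P10 (87 MB), 169 MB left
7 memory blocks × 256 MB = 1792 MB; used 1437 MB; unused 355 MB.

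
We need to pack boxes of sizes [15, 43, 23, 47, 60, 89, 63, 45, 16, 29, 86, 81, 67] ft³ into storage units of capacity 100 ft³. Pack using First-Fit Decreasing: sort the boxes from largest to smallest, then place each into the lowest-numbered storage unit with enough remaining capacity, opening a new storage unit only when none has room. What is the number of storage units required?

Sorted descending: 89, 86, 81, 67, 63, 60, 47, 45, 43, 29, 23, 16, 15.
storage unit 1: place 89 ft³, 11 ft³ left
storage unit 2: place 86 ft³, 14 ft³ left
storage unit 3: place 81 ft³, 19 ft³ left
storage unit 4: place 67 ft³, 33 ft³ left
storage unit 5: place 63 ft³, 37 ft³ left
storage unit 6: place 60 ft³, 40 ft³ left
storage unit 7: place 47 ft³, 53 ft³ left
storage unit 7: place 45 ft³, 8 ft³ left
storage unit 8: place 43 ft³, 57 ft³ left
storage unit 4: place 29 ft³, 4 ft³ left
storage unit 5: place 23 ft³, 14 ft³ left
storage unit 3: place 16 ft³, 3 ft³ left
storage unit 6: place 15 ft³, 25 ft³ left

8 storage units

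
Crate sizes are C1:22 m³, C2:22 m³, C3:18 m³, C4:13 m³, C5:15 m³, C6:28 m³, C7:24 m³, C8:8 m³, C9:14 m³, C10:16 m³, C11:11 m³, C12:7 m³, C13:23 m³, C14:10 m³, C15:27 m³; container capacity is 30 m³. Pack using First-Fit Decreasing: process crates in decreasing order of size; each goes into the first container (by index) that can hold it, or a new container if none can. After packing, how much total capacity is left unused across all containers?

Sorted descending: 28, 27, 24, 23, 22, 22, 18, 16, 15, 14, 13, 11, 10, 8, 7.
Put 28 m³ in container 1; 2 m³ remain.
Put 27 m³ in container 2; 3 m³ remain.
Put 24 m³ in container 3; 6 m³ remain.
Put 23 m³ in container 4; 7 m³ remain.
Put 22 m³ in container 5; 8 m³ remain.
Put 22 m³ in container 6; 8 m³ remain.
Put 18 m³ in container 7; 12 m³ remain.
Put 16 m³ in container 8; 14 m³ remain.
Put 15 m³ in container 9; 15 m³ remain.
Put 14 m³ in container 8; 0 m³ remain.
Put 13 m³ in container 9; 2 m³ remain.
Put 11 m³ in container 7; 1 m³ remain.
Put 10 m³ in container 10; 20 m³ remain.
Put 8 m³ in container 5; 0 m³ remain.
Put 7 m³ in container 4; 0 m³ remain.
10 containers × 30 m³ = 300 m³; used 258 m³; unused 42 m³.

42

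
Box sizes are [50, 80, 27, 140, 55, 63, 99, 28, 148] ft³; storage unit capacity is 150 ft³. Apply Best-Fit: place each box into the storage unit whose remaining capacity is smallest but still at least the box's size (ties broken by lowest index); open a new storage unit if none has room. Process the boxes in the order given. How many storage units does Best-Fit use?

50 ft³ → storage unit 1 (remaining 100 ft³)
80 ft³ → storage unit 1 (remaining 20 ft³)
27 ft³ → storage unit 2 (remaining 123 ft³)
140 ft³ → storage unit 3 (remaining 10 ft³)
55 ft³ → storage unit 2 (remaining 68 ft³)
63 ft³ → storage unit 2 (remaining 5 ft³)
99 ft³ → storage unit 4 (remaining 51 ft³)
28 ft³ → storage unit 4 (remaining 23 ft³)
148 ft³ → storage unit 5 (remaining 2 ft³)

5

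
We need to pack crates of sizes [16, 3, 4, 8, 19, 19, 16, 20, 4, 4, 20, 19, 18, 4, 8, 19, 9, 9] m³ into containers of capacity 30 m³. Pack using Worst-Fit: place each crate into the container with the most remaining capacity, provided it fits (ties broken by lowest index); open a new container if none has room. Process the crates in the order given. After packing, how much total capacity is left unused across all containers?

container 1: place 16 m³, 14 m³ left
container 1: place 3 m³, 11 m³ left
container 1: place 4 m³, 7 m³ left
container 2: place 8 m³, 22 m³ left
container 2: place 19 m³, 3 m³ left
container 3: place 19 m³, 11 m³ left
container 4: place 16 m³, 14 m³ left
container 5: place 20 m³, 10 m³ left
container 4: place 4 m³, 10 m³ left
container 3: place 4 m³, 7 m³ left
container 6: place 20 m³, 10 m³ left
container 7: place 19 m³, 11 m³ left
container 8: place 18 m³, 12 m³ left
container 8: place 4 m³, 8 m³ left
container 7: place 8 m³, 3 m³ left
container 9: place 19 m³, 11 m³ left
container 9: place 9 m³, 2 m³ left
container 4: place 9 m³, 1 m³ left
9 containers × 30 m³ = 270 m³; used 219 m³; unused 51 m³.

51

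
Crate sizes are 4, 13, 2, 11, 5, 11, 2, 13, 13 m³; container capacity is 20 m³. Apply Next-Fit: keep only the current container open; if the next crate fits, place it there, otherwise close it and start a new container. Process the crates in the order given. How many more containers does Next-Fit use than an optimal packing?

0

Next-Fit: [4,13,2] [11,5] [11,2] [13] [13] → 5 containers.
5 crates exceed 10 m³ (half the capacity), and no two of those can share a container, so at least 5 containers are needed.
So 5 is already optimal.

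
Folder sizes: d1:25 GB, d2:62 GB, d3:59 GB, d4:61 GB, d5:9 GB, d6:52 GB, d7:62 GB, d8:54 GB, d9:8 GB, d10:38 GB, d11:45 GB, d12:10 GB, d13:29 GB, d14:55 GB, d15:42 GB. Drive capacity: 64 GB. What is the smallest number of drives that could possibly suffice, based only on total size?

10

Total size = 25 + 62 + 59 + 61 + 9 + 52 + 62 + 54 + 8 + 38 + 45 + 10 + 29 + 55 + 42 = 611 GB.
⌈611 / 64⌉ = 10.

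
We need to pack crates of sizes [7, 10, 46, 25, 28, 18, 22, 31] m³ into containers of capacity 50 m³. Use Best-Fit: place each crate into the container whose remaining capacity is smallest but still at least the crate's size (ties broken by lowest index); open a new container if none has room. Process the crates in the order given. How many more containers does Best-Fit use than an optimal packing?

1

Best-Fit: [7,10,25] [46] [28,18] [22] [31] → 5 containers.
Total size 187 m³; any packing needs at least ⌈187/50⌉ = 4 containers.
An optimal packing achieves that bound: [46] [31,18] [28,22] [25,10,7] → 4 containers.
Excess: 5 − 4 = 1.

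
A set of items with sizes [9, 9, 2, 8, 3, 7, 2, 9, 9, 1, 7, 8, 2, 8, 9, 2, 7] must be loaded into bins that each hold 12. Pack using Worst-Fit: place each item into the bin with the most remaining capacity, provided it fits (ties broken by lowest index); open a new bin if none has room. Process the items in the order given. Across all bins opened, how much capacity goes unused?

30

Put 9 in bin 1; 3 remain.
Put 9 in bin 2; 3 remain.
Put 2 in bin 1; 1 remain.
Put 8 in bin 3; 4 remain.
Put 3 in bin 3; 1 remain.
Put 7 in bin 4; 5 remain.
Put 2 in bin 4; 3 remain.
Put 9 in bin 5; 3 remain.
Put 9 in bin 6; 3 remain.
Put 1 in bin 2; 2 remain.
Put 7 in bin 7; 5 remain.
Put 8 in bin 8; 4 remain.
Put 2 in bin 7; 3 remain.
Put 8 in bin 9; 4 remain.
Put 9 in bin 10; 3 remain.
Put 2 in bin 8; 2 remain.
Put 7 in bin 11; 5 remain.
11 bins × 12 = 132; used 102; unused 30.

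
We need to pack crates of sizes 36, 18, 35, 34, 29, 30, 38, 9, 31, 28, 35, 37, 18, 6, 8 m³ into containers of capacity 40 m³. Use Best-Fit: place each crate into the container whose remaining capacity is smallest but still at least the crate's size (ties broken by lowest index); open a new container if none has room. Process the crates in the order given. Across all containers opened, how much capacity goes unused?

Put 36 m³ in container 1; 4 m³ remain.
Put 18 m³ in container 2; 22 m³ remain.
Put 35 m³ in container 3; 5 m³ remain.
Put 34 m³ in container 4; 6 m³ remain.
Put 29 m³ in container 5; 11 m³ remain.
Put 30 m³ in container 6; 10 m³ remain.
Put 38 m³ in container 7; 2 m³ remain.
Put 9 m³ in container 6; 1 m³ remain.
Put 31 m³ in container 8; 9 m³ remain.
Put 28 m³ in container 9; 12 m³ remain.
Put 35 m³ in container 10; 5 m³ remain.
Put 37 m³ in container 11; 3 m³ remain.
Put 18 m³ in container 2; 4 m³ remain.
Put 6 m³ in container 4; 0 m³ remain.
Put 8 m³ in container 8; 1 m³ remain.
11 containers × 40 m³ = 440 m³; used 392 m³; unused 48 m³.

48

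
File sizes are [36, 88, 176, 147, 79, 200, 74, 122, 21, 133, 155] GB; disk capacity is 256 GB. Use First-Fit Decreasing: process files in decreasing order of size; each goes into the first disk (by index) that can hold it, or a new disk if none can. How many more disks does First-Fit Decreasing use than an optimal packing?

First-Fit Decreasing: [200,36] [176,79] [155,88] [147,74,21] [133,122] → 5 disks.
Total size 1231 GB; any packing needs at least ⌈1231/256⌉ = 5 disks.
So 5 is already optimal.

0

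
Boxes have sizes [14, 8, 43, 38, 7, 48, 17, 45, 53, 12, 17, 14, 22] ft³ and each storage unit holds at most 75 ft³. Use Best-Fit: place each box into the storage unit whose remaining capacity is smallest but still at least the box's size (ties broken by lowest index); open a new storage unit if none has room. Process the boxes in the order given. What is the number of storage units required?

5

storage unit 1: place 14 ft³, 61 ft³ left
storage unit 1: place 8 ft³, 53 ft³ left
storage unit 1: place 43 ft³, 10 ft³ left
storage unit 2: place 38 ft³, 37 ft³ left
storage unit 1: place 7 ft³, 3 ft³ left
storage unit 3: place 48 ft³, 27 ft³ left
storage unit 3: place 17 ft³, 10 ft³ left
storage unit 4: place 45 ft³, 30 ft³ left
storage unit 5: place 53 ft³, 22 ft³ left
storage unit 5: place 12 ft³, 10 ft³ left
storage unit 4: place 17 ft³, 13 ft³ left
storage unit 2: place 14 ft³, 23 ft³ left
storage unit 2: place 22 ft³, 1 ft³ left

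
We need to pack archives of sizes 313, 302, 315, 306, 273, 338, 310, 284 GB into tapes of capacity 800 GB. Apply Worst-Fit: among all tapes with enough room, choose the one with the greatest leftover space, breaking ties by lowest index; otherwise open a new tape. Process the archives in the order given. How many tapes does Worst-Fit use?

4

tape 1: place 313 GB, 487 GB left
tape 1: place 302 GB, 185 GB left
tape 2: place 315 GB, 485 GB left
tape 2: place 306 GB, 179 GB left
tape 3: place 273 GB, 527 GB left
tape 3: place 338 GB, 189 GB left
tape 4: place 310 GB, 490 GB left
tape 4: place 284 GB, 206 GB left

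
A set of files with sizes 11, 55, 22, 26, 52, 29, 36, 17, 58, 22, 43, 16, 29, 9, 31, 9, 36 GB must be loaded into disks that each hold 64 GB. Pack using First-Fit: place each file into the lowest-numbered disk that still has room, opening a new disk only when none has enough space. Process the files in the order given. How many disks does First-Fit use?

disk 1: place 11 GB, 53 GB left
disk 2: place 55 GB, 9 GB left
disk 1: place 22 GB, 31 GB left
disk 1: place 26 GB, 5 GB left
disk 3: place 52 GB, 12 GB left
disk 4: place 29 GB, 35 GB left
disk 5: place 36 GB, 28 GB left
disk 4: place 17 GB, 18 GB left
disk 6: place 58 GB, 6 GB left
disk 5: place 22 GB, 6 GB left
disk 7: place 43 GB, 21 GB left
disk 4: place 16 GB, 2 GB left
disk 8: place 29 GB, 35 GB left
disk 2: place 9 GB, 0 GB left
disk 8: place 31 GB, 4 GB left
disk 3: place 9 GB, 3 GB left
disk 9: place 36 GB, 28 GB left

9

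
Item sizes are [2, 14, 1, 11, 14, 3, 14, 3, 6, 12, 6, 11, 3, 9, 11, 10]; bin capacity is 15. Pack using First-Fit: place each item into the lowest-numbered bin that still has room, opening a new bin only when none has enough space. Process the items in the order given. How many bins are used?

10

bin 1: place 2, 13 left
bin 2: place 14, 1 left
bin 1: place 1, 12 left
bin 1: place 11, 1 left
bin 3: place 14, 1 left
bin 4: place 3, 12 left
bin 5: place 14, 1 left
bin 4: place 3, 9 left
bin 4: place 6, 3 left
bin 6: place 12, 3 left
bin 7: place 6, 9 left
bin 8: place 11, 4 left
bin 4: place 3, 0 left
bin 7: place 9, 0 left
bin 9: place 11, 4 left
bin 10: place 10, 5 left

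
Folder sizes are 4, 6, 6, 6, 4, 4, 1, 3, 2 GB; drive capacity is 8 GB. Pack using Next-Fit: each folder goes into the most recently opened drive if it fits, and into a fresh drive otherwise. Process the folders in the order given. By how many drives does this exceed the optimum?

1

Next-Fit: [4] [6] [6] [6] [4,4] [1,3,2] → 6 drives.
Total size 36 GB; any packing needs at least ⌈36/8⌉ = 5 drives.
An optimal packing achieves that bound: [6,2] [6,1] [6] [4,4] [4,3] → 5 drives.
Excess: 6 − 5 = 1.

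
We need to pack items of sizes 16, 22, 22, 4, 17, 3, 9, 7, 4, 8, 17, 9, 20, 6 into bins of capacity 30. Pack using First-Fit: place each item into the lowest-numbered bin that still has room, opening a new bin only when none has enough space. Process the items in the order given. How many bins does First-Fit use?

6 bins

bin 1: place 16, 14 left
bin 2: place 22, 8 left
bin 3: place 22, 8 left
bin 1: place 4, 10 left
bin 4: place 17, 13 left
bin 1: place 3, 7 left
bin 4: place 9, 4 left
bin 1: place 7, 0 left
bin 2: place 4, 4 left
bin 3: place 8, 0 left
bin 5: place 17, 13 left
bin 5: place 9, 4 left
bin 6: place 20, 10 left
bin 6: place 6, 4 left
Final bins: [16,4,3,7] [22,4] [22,8] [17,9] [17,9] [20,6].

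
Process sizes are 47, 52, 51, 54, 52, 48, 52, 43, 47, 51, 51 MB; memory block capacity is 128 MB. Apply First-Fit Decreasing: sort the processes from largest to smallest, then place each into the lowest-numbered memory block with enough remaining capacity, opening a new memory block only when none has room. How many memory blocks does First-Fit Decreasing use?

6

Sorted descending: 54, 52, 52, 52, 51, 51, 51, 48, 47, 47, 43.
54 MB → memory block 1 (remaining 74 MB)
52 MB → memory block 1 (remaining 22 MB)
52 MB → memory block 2 (remaining 76 MB)
52 MB → memory block 2 (remaining 24 MB)
51 MB → memory block 3 (remaining 77 MB)
51 MB → memory block 3 (remaining 26 MB)
51 MB → memory block 4 (remaining 77 MB)
48 MB → memory block 4 (remaining 29 MB)
47 MB → memory block 5 (remaining 81 MB)
47 MB → memory block 5 (remaining 34 MB)
43 MB → memory block 6 (remaining 85 MB)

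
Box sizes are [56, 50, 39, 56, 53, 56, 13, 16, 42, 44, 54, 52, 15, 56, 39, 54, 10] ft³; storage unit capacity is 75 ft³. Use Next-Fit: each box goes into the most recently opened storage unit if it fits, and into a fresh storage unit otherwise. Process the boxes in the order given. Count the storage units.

storage unit 1: place 56 ft³, 19 ft³ left
storage unit 2: place 50 ft³, 25 ft³ left
storage unit 3: place 39 ft³, 36 ft³ left
storage unit 4: place 56 ft³, 19 ft³ left
storage unit 5: place 53 ft³, 22 ft³ left
storage unit 6: place 56 ft³, 19 ft³ left
storage unit 6: place 13 ft³, 6 ft³ left
storage unit 7: place 16 ft³, 59 ft³ left
storage unit 7: place 42 ft³, 17 ft³ left
storage unit 8: place 44 ft³, 31 ft³ left
storage unit 9: place 54 ft³, 21 ft³ left
storage unit 10: place 52 ft³, 23 ft³ left
storage unit 10: place 15 ft³, 8 ft³ left
storage unit 11: place 56 ft³, 19 ft³ left
storage unit 12: place 39 ft³, 36 ft³ left
storage unit 13: place 54 ft³, 21 ft³ left
storage unit 13: place 10 ft³, 11 ft³ left
Final storage units: [56] [50] [39] [56] [53] [56,13] [16,42] [44] [54] [52,15] [56] [39] [54,10].

13 storage units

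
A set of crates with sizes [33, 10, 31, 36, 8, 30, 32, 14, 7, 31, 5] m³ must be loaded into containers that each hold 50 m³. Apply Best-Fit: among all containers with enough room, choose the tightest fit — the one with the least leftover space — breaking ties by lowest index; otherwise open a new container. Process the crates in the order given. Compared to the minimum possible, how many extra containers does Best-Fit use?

0

Best-Fit: [33,10,7] [31] [36,8,5] [30] [32,14] [31] → 6 containers.
6 crates exceed 25 m³ (half the capacity), and no two of those can share a container, so at least 6 containers are needed.
So 6 is already optimal.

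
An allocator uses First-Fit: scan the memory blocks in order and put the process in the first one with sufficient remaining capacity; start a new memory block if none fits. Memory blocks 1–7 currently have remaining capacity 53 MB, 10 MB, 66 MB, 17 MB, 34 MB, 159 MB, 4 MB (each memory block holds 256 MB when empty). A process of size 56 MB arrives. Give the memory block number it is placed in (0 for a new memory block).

Memory blocks with room: memory block 3 (66 MB), memory block 6 (159 MB).
The first with room is memory block 3.

3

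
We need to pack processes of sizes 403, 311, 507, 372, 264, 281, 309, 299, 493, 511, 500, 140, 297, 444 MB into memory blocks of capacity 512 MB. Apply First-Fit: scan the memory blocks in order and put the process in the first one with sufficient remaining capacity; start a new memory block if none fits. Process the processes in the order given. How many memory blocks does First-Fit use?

13

memory block 1: place 403 MB, 109 MB left
memory block 2: place 311 MB, 201 MB left
memory block 3: place 507 MB, 5 MB left
memory block 4: place 372 MB, 140 MB left
memory block 5: place 264 MB, 248 MB left
memory block 6: place 281 MB, 231 MB left
memory block 7: place 309 MB, 203 MB left
memory block 8: place 299 MB, 213 MB left
memory block 9: place 493 MB, 19 MB left
memory block 10: place 511 MB, 1 MB left
memory block 11: place 500 MB, 12 MB left
memory block 2: place 140 MB, 61 MB left
memory block 12: place 297 MB, 215 MB left
memory block 13: place 444 MB, 68 MB left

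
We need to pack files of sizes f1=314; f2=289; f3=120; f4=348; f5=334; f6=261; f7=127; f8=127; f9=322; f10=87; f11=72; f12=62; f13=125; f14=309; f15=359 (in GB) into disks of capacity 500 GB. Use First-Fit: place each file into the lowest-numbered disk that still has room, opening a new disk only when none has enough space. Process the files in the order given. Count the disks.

disk 1: place f1 (314 GB), 186 GB left
disk 2: place f2 (289 GB), 211 GB left
disk 1: place f3 (120 GB), 66 GB left
disk 3: place f4 (348 GB), 152 GB left
disk 4: place f5 (334 GB), 166 GB left
disk 5: place f6 (261 GB), 239 GB left
disk 2: place f7 (127 GB), 84 GB left
disk 3: place f8 (127 GB), 25 GB left
disk 6: place f9 (322 GB), 178 GB left
disk 4: place f10 (87 GB), 79 GB left
disk 2: place f11 (72 GB), 12 GB left
disk 1: place f12 (62 GB), 4 GB left
disk 5: place f13 (125 GB), 114 GB left
disk 7: place f14 (309 GB), 191 GB left
disk 8: place f15 (359 GB), 141 GB left

8 disks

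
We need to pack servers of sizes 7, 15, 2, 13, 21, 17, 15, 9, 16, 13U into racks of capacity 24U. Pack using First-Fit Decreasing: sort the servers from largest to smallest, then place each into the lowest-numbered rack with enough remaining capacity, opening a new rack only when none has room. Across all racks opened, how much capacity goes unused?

40

Sorted descending: 21, 17, 16, 15, 15, 13, 13, 9, 7, 2.
rack 1: place 21U, 3U left
rack 2: place 17U, 7U left
rack 3: place 16U, 8U left
rack 4: place 15U, 9U left
rack 5: place 15U, 9U left
rack 6: place 13U, 11U left
rack 7: place 13U, 11U left
rack 4: place 9U, 0U left
rack 2: place 7U, 0U left
rack 1: place 2U, 1U left
7 racks × 24U = 168U; used 128U; unused 40U.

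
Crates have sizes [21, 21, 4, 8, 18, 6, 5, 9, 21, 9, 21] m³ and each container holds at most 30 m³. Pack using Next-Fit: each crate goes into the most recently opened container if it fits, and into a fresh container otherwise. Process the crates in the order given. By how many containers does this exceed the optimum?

1

Next-Fit: [21] [21,4] [8,18] [6,5,9] [21,9] [21] → 6 containers.
Total size 143 m³; any packing needs at least ⌈143/30⌉ = 5 containers.
An optimal packing achieves that bound: [21,9] [21,9] [21,8] [21,6] [18,5,4] → 5 containers.
Excess: 6 − 5 = 1.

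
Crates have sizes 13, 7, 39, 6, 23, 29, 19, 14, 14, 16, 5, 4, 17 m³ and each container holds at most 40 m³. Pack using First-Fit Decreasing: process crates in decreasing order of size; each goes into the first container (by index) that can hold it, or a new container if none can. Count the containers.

Sorted descending: 39, 29, 23, 19, 17, 16, 14, 14, 13, 7, 6, 5, 4.
Put 39 m³ in container 1; 1 m³ remain.
Put 29 m³ in container 2; 11 m³ remain.
Put 23 m³ in container 3; 17 m³ remain.
Put 19 m³ in container 4; 21 m³ remain.
Put 17 m³ in container 3; 0 m³ remain.
Put 16 m³ in container 4; 5 m³ remain.
Put 14 m³ in container 5; 26 m³ remain.
Put 14 m³ in container 5; 12 m³ remain.
Put 13 m³ in container 6; 27 m³ remain.
Put 7 m³ in container 2; 4 m³ remain.
Put 6 m³ in container 5; 6 m³ remain.
Put 5 m³ in container 4; 0 m³ remain.
Put 4 m³ in container 2; 0 m³ remain.

6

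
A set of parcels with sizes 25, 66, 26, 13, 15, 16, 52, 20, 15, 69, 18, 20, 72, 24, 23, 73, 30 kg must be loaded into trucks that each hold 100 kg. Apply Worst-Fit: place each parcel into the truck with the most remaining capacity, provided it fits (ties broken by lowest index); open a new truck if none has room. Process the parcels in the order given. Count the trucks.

7

Put 25 kg in truck 1; 75 kg remain.
Put 66 kg in truck 1; 9 kg remain.
Put 26 kg in truck 2; 74 kg remain.
Put 13 kg in truck 2; 61 kg remain.
Put 15 kg in truck 2; 46 kg remain.
Put 16 kg in truck 2; 30 kg remain.
Put 52 kg in truck 3; 48 kg remain.
Put 20 kg in truck 3; 28 kg remain.
Put 15 kg in truck 2; 15 kg remain.
Put 69 kg in truck 4; 31 kg remain.
Put 18 kg in truck 4; 13 kg remain.
Put 20 kg in truck 3; 8 kg remain.
Put 72 kg in truck 5; 28 kg remain.
Put 24 kg in truck 5; 4 kg remain.
Put 23 kg in truck 6; 77 kg remain.
Put 73 kg in truck 6; 4 kg remain.
Put 30 kg in truck 7; 70 kg remain.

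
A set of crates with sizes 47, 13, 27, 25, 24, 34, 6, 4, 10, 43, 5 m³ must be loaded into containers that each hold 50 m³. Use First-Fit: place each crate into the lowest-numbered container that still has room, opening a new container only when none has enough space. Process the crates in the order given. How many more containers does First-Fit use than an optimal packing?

First-Fit: [47] [13,27,6,4] [25,24] [34,10,5] [43] → 5 containers.
Total size 238 m³; any packing needs at least ⌈238/50⌉ = 5 containers.
So 5 is already optimal.

0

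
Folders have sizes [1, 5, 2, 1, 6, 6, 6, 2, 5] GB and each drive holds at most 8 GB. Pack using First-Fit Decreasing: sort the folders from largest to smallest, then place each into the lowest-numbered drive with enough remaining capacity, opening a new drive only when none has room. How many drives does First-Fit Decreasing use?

Sorted descending: 6, 6, 6, 5, 5, 2, 2, 1, 1.
6 GB → drive 1 (remaining 2 GB)
6 GB → drive 2 (remaining 2 GB)
6 GB → drive 3 (remaining 2 GB)
5 GB → drive 4 (remaining 3 GB)
5 GB → drive 5 (remaining 3 GB)
2 GB → drive 1 (remaining 0 GB)
2 GB → drive 2 (remaining 0 GB)
1 GB → drive 3 (remaining 1 GB)
1 GB → drive 3 (remaining 0 GB)
Final drives: [6,2] [6,2] [6,1,1] [5] [5].

5 drives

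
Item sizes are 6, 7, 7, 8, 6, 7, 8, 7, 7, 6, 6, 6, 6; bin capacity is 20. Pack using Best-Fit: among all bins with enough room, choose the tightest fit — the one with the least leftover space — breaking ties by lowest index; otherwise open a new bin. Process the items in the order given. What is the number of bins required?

5 bins

bin 1: place 6, 14 left
bin 1: place 7, 7 left
bin 1: place 7, 0 left
bin 2: place 8, 12 left
bin 2: place 6, 6 left
bin 3: place 7, 13 left
bin 3: place 8, 5 left
bin 4: place 7, 13 left
bin 4: place 7, 6 left
bin 2: place 6, 0 left
bin 4: place 6, 0 left
bin 5: place 6, 14 left
bin 5: place 6, 8 left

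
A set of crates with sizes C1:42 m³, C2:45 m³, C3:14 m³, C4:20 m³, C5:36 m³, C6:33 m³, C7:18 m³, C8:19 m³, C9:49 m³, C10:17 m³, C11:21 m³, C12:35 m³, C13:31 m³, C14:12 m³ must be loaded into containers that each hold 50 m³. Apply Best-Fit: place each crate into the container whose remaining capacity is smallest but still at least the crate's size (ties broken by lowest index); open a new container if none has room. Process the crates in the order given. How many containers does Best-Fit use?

10

container 1: place C1 (42 m³), 8 m³ left
container 2: place C2 (45 m³), 5 m³ left
container 3: place C3 (14 m³), 36 m³ left
container 3: place C4 (20 m³), 16 m³ left
container 4: place C5 (36 m³), 14 m³ left
container 5: place C6 (33 m³), 17 m³ left
container 6: place C7 (18 m³), 32 m³ left
container 6: place C8 (19 m³), 13 m³ left
container 7: place C9 (49 m³), 1 m³ left
container 5: place C10 (17 m³), 0 m³ left
container 8: place C11 (21 m³), 29 m³ left
container 9: place C12 (35 m³), 15 m³ left
container 10: place C13 (31 m³), 19 m³ left
container 6: place C14 (12 m³), 1 m³ left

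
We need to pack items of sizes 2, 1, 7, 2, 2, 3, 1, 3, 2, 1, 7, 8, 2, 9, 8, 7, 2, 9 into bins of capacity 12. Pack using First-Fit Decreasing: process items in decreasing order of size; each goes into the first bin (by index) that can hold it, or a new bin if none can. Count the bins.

Sorted descending: 9, 9, 8, 8, 7, 7, 7, 3, 3, 2, 2, 2, 2, 2, 2, 1, 1, 1.
Put 9 in bin 1; 3 remain.
Put 9 in bin 2; 3 remain.
Put 8 in bin 3; 4 remain.
Put 8 in bin 4; 4 remain.
Put 7 in bin 5; 5 remain.
Put 7 in bin 6; 5 remain.
Put 7 in bin 7; 5 remain.
Put 3 in bin 1; 0 remain.
Put 3 in bin 2; 0 remain.
Put 2 in bin 3; 2 remain.
Put 2 in bin 3; 0 remain.
Put 2 in bin 4; 2 remain.
Put 2 in bin 4; 0 remain.
Put 2 in bin 5; 3 remain.
Put 2 in bin 5; 1 remain.
Put 1 in bin 5; 0 remain.
Put 1 in bin 6; 4 remain.
Put 1 in bin 6; 3 remain.

7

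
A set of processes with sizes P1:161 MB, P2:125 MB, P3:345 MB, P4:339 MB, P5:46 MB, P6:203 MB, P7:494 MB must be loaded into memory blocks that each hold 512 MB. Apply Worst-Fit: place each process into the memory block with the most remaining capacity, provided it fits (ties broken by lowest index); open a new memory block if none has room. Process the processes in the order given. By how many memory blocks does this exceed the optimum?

1

Worst-Fit: [161,125,46] [345] [339] [203] [494] → 5 memory blocks.
Total size 1713 MB; any packing needs at least ⌈1713/512⌉ = 4 memory blocks.
An optimal packing achieves that bound: [494] [345,161] [339,125,46] [203] → 4 memory blocks.
Excess: 5 − 4 = 1.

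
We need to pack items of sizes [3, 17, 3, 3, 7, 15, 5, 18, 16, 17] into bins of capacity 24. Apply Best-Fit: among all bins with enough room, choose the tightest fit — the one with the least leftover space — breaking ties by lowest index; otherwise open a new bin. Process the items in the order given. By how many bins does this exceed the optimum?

1

Best-Fit: [3,17,3] [3,7] [15,5] [18] [16] [17] → 6 bins.
Total size 104; any packing needs at least ⌈104/24⌉ = 5 bins.
An optimal packing achieves that bound: [18,5] [17,7] [17,3,3] [16,3] [15] → 5 bins.
Excess: 6 − 5 = 1.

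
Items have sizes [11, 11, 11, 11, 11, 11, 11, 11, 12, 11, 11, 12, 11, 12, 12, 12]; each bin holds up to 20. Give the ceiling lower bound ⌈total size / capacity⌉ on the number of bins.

10 bins

Total size = 11 + 11 + 11 + 11 + 11 + 11 + 11 + 11 + 12 + 11 + 11 + 12 + 11 + 12 + 12 + 12 = 181.
⌈181 / 20⌉ = 10.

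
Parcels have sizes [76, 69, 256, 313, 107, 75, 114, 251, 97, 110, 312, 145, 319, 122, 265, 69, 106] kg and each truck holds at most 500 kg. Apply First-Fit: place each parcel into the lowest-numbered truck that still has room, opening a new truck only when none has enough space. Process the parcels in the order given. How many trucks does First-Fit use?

76 kg → truck 1 (remaining 424 kg)
69 kg → truck 1 (remaining 355 kg)
256 kg → truck 1 (remaining 99 kg)
313 kg → truck 2 (remaining 187 kg)
107 kg → truck 2 (remaining 80 kg)
75 kg → truck 1 (remaining 24 kg)
114 kg → truck 3 (remaining 386 kg)
251 kg → truck 3 (remaining 135 kg)
97 kg → truck 3 (remaining 38 kg)
110 kg → truck 4 (remaining 390 kg)
312 kg → truck 4 (remaining 78 kg)
145 kg → truck 5 (remaining 355 kg)
319 kg → truck 5 (remaining 36 kg)
122 kg → truck 6 (remaining 378 kg)
265 kg → truck 6 (remaining 113 kg)
69 kg → truck 2 (remaining 11 kg)
106 kg → truck 6 (remaining 7 kg)

6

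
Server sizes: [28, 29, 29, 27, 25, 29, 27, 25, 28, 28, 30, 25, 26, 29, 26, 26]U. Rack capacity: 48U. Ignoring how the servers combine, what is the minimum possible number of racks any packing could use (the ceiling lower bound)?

Total size = 28 + 29 + 29 + 27 + 25 + 29 + 27 + 25 + 28 + 28 + 30 + 25 + 26 + 29 + 26 + 26 = 437U.
⌈437 / 48⌉ = 10.

10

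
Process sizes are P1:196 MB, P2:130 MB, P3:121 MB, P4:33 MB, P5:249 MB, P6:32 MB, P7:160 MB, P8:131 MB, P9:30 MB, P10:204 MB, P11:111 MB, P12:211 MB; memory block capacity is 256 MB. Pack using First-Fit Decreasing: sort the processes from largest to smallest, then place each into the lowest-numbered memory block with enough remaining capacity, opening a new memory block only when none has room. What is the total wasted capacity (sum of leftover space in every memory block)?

184

Sorted descending: 249, 211, 204, 196, 160, 131, 130, 121, 111, 33, 32, 30.
memory block 1: place 249 MB, 7 MB left
memory block 2: place 211 MB, 45 MB left
memory block 3: place 204 MB, 52 MB left
memory block 4: place 196 MB, 60 MB left
memory block 5: place 160 MB, 96 MB left
memory block 6: place 131 MB, 125 MB left
memory block 7: place 130 MB, 126 MB left
memory block 6: place 121 MB, 4 MB left
memory block 7: place 111 MB, 15 MB left
memory block 2: place 33 MB, 12 MB left
memory block 3: place 32 MB, 20 MB left
memory block 4: place 30 MB, 30 MB left
7 memory blocks × 256 MB = 1792 MB; used 1608 MB; unused 184 MB.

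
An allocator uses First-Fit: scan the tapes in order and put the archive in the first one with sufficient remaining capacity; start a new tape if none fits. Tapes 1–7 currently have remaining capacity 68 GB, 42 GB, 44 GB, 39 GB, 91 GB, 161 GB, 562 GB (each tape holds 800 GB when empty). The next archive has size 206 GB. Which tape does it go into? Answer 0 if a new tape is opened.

Tapes with room: tape 7 (562 GB).
The first with room is tape 7.

7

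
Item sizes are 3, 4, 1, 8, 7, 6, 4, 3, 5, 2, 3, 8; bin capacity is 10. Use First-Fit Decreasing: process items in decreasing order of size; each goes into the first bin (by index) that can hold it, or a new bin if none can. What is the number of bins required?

6 bins

Sorted descending: 8, 8, 7, 6, 5, 4, 4, 3, 3, 3, 2, 1.
Put 8 in bin 1; 2 remain.
Put 8 in bin 2; 2 remain.
Put 7 in bin 3; 3 remain.
Put 6 in bin 4; 4 remain.
Put 5 in bin 5; 5 remain.
Put 4 in bin 4; 0 remain.
Put 4 in bin 5; 1 remain.
Put 3 in bin 3; 0 remain.
Put 3 in bin 6; 7 remain.
Put 3 in bin 6; 4 remain.
Put 2 in bin 1; 0 remain.
Put 1 in bin 2; 1 remain.
Final bins: [8,2] [8,1] [7,3] [6,4] [5,4] [3,3].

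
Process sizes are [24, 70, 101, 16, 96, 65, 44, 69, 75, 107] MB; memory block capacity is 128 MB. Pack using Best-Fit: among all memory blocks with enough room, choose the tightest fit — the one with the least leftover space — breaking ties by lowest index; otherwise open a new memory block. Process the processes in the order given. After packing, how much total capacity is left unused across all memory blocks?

229

24 MB → memory block 1 (remaining 104 MB)
70 MB → memory block 1 (remaining 34 MB)
101 MB → memory block 2 (remaining 27 MB)
16 MB → memory block 2 (remaining 11 MB)
96 MB → memory block 3 (remaining 32 MB)
65 MB → memory block 4 (remaining 63 MB)
44 MB → memory block 4 (remaining 19 MB)
69 MB → memory block 5 (remaining 59 MB)
75 MB → memory block 6 (remaining 53 MB)
107 MB → memory block 7 (remaining 21 MB)
7 memory blocks × 128 MB = 896 MB; used 667 MB; unused 229 MB.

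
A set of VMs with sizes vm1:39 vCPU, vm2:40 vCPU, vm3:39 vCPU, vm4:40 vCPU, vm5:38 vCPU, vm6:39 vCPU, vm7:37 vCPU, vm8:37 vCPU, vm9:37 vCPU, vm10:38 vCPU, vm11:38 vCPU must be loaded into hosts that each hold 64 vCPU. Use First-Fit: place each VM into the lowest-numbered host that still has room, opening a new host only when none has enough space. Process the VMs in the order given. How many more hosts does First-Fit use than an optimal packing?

First-Fit: [39] [40] [39] [40] [38] [39] [37] [37] [37] [38] [38] → 11 hosts.
11 VMs exceed 32 vCPU (half the capacity), and no two of those can share a host, so at least 11 hosts are needed.
So 11 is already optimal.

0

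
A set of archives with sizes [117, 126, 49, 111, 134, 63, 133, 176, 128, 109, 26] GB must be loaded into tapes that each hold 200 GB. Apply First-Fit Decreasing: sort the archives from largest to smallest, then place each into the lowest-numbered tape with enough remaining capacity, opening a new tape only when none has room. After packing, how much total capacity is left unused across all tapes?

Sorted descending: 176, 134, 133, 128, 126, 117, 111, 109, 63, 49, 26.
176 GB → tape 1 (remaining 24 GB)
134 GB → tape 2 (remaining 66 GB)
133 GB → tape 3 (remaining 67 GB)
128 GB → tape 4 (remaining 72 GB)
126 GB → tape 5 (remaining 74 GB)
117 GB → tape 6 (remaining 83 GB)
111 GB → tape 7 (remaining 89 GB)
109 GB → tape 8 (remaining 91 GB)
63 GB → tape 2 (remaining 3 GB)
49 GB → tape 3 (remaining 18 GB)
26 GB → tape 4 (remaining 46 GB)
8 tapes × 200 GB = 1600 GB; used 1172 GB; unused 428 GB.

428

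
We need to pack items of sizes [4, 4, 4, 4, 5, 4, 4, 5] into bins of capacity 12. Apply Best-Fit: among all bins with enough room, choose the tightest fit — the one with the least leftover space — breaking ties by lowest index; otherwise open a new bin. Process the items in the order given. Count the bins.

Put 4 in bin 1; 8 remain.
Put 4 in bin 1; 4 remain.
Put 4 in bin 1; 0 remain.
Put 4 in bin 2; 8 remain.
Put 5 in bin 2; 3 remain.
Put 4 in bin 3; 8 remain.
Put 4 in bin 3; 4 remain.
Put 5 in bin 4; 7 remain.

4 bins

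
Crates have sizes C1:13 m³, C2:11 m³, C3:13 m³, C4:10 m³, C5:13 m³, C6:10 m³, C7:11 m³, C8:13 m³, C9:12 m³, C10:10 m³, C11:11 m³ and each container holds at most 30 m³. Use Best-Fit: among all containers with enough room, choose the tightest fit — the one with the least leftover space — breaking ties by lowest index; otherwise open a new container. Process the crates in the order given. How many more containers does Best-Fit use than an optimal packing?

1

Best-Fit: [13,11] [13,10] [13,10] [11,13] [12,10] [11] → 6 containers.
Total size 127 m³; any packing needs at least ⌈127/30⌉ = 5 containers.
An optimal packing achieves that bound: [13,13] [13,13] [12,11] [11,11] [10,10,10] → 5 containers.
Excess: 6 − 5 = 1.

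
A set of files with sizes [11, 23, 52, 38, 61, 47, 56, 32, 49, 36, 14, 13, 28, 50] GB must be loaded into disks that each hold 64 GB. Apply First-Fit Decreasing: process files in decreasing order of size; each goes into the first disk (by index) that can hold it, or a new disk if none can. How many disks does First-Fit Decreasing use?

Sorted descending: 61, 56, 52, 50, 49, 47, 38, 36, 32, 28, 23, 14, 13, 11.
disk 1: place 61 GB, 3 GB left
disk 2: place 56 GB, 8 GB left
disk 3: place 52 GB, 12 GB left
disk 4: place 50 GB, 14 GB left
disk 5: place 49 GB, 15 GB left
disk 6: place 47 GB, 17 GB left
disk 7: place 38 GB, 26 GB left
disk 8: place 36 GB, 28 GB left
disk 9: place 32 GB, 32 GB left
disk 8: place 28 GB, 0 GB left
disk 7: place 23 GB, 3 GB left
disk 4: place 14 GB, 0 GB left
disk 5: place 13 GB, 2 GB left
disk 3: place 11 GB, 1 GB left
Final disks: [61] [56] [52,11] [50,14] [49,13] [47] [38,23] [36,28] [32].

9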